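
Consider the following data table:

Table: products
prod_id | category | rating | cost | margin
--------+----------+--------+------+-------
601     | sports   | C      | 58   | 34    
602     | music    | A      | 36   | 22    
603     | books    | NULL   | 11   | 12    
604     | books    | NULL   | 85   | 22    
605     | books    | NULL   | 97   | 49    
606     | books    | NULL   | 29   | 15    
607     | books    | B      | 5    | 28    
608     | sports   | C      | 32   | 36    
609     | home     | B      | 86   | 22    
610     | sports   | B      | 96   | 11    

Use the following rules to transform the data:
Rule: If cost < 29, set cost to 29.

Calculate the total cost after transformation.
577

Step 1: 2 records have cost < 29
Step 2: These records originally summed to 16
Step 3: After setting to minimum: 2 × 29 = 58
Step 4: Unaffected records sum: 519
Step 5: Final sum = 58 + 519 = 577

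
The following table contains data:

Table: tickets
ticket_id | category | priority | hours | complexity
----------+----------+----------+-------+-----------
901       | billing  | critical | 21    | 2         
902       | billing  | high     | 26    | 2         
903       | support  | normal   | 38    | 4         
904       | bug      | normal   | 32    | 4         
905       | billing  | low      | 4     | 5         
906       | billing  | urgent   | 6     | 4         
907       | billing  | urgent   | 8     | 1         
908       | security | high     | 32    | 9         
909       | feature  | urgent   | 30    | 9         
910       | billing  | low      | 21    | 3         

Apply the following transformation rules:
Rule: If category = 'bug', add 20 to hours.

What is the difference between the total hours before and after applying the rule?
20

Step 1: Original sum of hours = 218
Step 2: 1 records have category = 'bug'
Step 3: Each affected record changes by 20
Step 4: Total change = 1 × 20 = 20
Step 5: New sum = 218 + 20 = 238
Step 6: Difference = |238 - 218| = 20
        (Sum increased by 20)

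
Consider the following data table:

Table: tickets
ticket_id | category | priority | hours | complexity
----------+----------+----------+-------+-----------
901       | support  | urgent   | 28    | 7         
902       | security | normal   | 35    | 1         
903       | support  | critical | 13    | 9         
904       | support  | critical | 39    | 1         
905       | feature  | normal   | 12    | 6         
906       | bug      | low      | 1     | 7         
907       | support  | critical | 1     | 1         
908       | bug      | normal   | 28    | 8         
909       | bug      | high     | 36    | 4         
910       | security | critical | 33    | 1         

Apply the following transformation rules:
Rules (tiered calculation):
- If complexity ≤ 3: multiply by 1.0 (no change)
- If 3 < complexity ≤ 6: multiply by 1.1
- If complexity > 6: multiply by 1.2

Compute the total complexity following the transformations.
52.2

Step 1: Tier 1 (complexity ≤ 3): 4 records, sum = 4 × 1.0 = 4.0
Step 2: Tier 2 (3 < complexity ≤ 6): 2 records, sum = 10 × 1.1 = 11.0
Step 3: Tier 3 (complexity > 6): 4 records, sum = 31 × 1.2 = 37.2
Step 4: Final sum = 4.0 + 11.0 + 37.2 = 52.2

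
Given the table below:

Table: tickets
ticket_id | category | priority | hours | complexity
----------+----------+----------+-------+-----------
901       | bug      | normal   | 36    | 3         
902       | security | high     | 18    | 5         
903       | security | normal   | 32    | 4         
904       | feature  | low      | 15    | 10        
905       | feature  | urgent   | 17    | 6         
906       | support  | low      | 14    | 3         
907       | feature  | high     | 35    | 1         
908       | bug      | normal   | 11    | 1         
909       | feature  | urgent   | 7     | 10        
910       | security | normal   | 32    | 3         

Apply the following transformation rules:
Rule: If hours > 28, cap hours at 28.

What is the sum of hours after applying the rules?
194

Step 1: 4 records have hours > 28
Step 2: These records originally summed to 135
Step 3: After capping: 4 × 28 = 112
Step 4: Unaffected records sum: 82
Step 5: Final sum = 112 + 82 = 194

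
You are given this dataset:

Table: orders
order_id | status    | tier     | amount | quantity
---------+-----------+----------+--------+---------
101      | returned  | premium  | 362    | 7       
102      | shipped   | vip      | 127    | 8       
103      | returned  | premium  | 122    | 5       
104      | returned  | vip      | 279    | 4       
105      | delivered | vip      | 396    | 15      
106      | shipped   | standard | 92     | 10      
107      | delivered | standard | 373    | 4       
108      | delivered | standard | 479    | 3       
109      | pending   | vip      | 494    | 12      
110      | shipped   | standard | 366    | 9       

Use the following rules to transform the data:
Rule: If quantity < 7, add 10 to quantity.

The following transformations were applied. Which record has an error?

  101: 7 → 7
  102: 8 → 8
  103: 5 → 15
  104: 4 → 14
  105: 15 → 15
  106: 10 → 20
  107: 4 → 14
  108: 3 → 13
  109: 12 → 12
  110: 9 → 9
Record 106 has an error. The correct transformed value should be 10, not 20.

Step 1: Check each record against the rule
Step 2: Record 106 has quantity = 10
Step 3: Since 10 >= 7, the bonus should not have been applied
Step 4: Correct value = 10, but claimed value = 20
Conclusion: Record 106 has the error.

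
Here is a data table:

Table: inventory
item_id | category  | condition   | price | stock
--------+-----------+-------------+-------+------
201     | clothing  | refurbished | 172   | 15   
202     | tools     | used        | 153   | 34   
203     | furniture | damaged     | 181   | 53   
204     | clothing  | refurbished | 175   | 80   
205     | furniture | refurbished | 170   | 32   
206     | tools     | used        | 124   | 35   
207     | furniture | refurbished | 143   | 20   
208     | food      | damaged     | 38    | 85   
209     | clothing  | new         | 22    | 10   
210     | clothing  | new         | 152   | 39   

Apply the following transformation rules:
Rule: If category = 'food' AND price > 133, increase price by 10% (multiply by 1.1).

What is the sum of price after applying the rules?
1330

Step 1: Find records where category = 'food' AND price > 133
Step 2: 0 records match, summing to 0
Step 3: After multiplier: 0 × 1.1 = 0.0
Step 4: Unaffected records sum: 1330
Step 5: Final sum = 0.0 + 1330 = 1330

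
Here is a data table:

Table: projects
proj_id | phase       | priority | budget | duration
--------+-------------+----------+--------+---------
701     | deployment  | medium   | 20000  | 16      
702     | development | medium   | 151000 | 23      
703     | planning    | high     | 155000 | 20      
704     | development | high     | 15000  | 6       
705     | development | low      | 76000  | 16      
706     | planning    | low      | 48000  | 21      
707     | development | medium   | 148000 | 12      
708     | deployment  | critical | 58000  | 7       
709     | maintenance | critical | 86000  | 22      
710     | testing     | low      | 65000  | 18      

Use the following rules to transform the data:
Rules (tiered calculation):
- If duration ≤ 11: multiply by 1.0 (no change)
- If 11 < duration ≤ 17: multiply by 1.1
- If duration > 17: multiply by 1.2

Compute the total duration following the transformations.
186.2

Step 1: Tier 1 (duration ≤ 11): 2 records, sum = 13 × 1.0 = 13.0
Step 2: Tier 2 (11 < duration ≤ 17): 3 records, sum = 44 × 1.1 = 48.4
Step 3: Tier 3 (duration > 17): 5 records, sum = 104 × 1.2 = 124.8
Step 4: Final sum = 13.0 + 48.4 + 124.8 = 186.2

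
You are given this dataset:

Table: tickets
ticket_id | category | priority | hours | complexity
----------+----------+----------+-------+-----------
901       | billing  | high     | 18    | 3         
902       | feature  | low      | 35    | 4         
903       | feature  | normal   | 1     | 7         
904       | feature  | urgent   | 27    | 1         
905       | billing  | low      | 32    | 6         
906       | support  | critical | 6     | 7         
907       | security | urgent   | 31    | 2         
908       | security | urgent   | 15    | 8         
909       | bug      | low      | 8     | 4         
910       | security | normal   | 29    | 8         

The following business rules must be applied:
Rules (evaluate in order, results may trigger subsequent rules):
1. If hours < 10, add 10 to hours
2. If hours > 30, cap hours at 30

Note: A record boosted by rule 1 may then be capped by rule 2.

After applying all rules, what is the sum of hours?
224

Step 1: Apply rule 1 to records with hours < 10
  - 3 records get bonus of 10
  - Of these, 0 records then exceed 30 and get capped
Step 2: Apply rule 2 to records with hours > 30
  - 3 records (original) are capped
Step 3: Calculate final sum = 224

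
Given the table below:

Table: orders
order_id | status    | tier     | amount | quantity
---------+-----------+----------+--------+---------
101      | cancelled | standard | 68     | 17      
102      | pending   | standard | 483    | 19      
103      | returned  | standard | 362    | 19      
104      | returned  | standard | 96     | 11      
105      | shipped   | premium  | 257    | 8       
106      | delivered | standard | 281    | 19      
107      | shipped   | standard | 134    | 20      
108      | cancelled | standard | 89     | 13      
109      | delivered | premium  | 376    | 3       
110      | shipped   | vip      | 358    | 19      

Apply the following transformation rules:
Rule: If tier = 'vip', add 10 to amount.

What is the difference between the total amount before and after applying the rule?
10

Step 1: Original sum of amount = 2504
Step 2: 1 records have tier = 'vip'
Step 3: Each affected record changes by 10
Step 4: Total change = 1 × 10 = 10
Step 5: New sum = 2504 + 10 = 2514
Step 6: Difference = |2514 - 2504| = 10
        (Sum increased by 10)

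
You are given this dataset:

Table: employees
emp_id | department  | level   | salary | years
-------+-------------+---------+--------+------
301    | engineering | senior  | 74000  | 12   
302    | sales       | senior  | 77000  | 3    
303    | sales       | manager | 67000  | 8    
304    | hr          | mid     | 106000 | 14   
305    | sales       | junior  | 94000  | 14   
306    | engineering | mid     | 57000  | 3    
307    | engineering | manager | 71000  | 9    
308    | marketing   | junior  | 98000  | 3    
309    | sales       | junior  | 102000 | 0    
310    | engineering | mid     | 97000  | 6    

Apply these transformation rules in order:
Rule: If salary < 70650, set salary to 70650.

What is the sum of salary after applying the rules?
860300

Step 1: 2 records have salary < 70650
Step 2: These records originally summed to 124000
Step 3: After setting to minimum: 2 × 70650 = 141300
Step 4: Unaffected records sum: 719000
Step 5: Final sum = 141300 + 719000 = 860300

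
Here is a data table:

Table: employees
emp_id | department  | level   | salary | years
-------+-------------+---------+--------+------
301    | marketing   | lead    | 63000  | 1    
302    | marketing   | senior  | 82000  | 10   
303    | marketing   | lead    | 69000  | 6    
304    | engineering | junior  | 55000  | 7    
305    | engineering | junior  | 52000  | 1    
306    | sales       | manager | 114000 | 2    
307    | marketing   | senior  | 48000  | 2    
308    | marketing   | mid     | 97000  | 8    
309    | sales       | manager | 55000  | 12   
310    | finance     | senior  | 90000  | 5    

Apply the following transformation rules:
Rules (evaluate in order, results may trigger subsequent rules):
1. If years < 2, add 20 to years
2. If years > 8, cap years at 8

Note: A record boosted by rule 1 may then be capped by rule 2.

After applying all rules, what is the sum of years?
62

Step 1: Apply rule 1 to records with years < 2
  - 2 records get bonus of 20
  - Of these, 2 records then exceed 8 and get capped
Step 2: Apply rule 2 to records with years > 8
  - 2 records (original) are capped
Step 3: Calculate final sum = 62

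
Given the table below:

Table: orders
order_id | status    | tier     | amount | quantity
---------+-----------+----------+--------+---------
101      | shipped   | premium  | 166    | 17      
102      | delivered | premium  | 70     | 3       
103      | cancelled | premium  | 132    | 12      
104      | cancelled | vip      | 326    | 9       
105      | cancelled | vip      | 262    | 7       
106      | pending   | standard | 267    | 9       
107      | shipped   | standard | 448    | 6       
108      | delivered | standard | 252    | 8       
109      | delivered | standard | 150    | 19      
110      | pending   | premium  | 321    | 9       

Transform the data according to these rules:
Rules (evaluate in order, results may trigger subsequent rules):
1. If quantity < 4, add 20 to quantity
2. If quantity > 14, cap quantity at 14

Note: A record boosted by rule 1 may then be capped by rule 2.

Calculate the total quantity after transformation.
102

Step 1: Apply rule 1 to records with quantity < 4
  - 1 records get bonus of 20
  - Of these, 1 records then exceed 14 and get capped
Step 2: Apply rule 2 to records with quantity > 14
  - 2 records (original) are capped
Step 3: Calculate final sum = 102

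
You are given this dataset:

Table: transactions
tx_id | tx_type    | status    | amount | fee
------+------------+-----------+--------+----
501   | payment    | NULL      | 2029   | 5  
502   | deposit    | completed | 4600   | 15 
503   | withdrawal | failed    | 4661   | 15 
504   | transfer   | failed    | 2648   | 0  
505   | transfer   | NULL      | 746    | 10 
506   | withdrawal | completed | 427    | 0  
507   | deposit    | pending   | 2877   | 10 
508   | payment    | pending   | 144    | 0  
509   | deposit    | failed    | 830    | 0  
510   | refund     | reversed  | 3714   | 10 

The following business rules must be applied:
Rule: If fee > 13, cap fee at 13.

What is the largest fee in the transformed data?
13

Step 1: Original maximum fee = 15
Step 2: Apply cap at 13
Step 3: 2 records had fee > 13 and were capped
Step 4: Maximum after transformation = 13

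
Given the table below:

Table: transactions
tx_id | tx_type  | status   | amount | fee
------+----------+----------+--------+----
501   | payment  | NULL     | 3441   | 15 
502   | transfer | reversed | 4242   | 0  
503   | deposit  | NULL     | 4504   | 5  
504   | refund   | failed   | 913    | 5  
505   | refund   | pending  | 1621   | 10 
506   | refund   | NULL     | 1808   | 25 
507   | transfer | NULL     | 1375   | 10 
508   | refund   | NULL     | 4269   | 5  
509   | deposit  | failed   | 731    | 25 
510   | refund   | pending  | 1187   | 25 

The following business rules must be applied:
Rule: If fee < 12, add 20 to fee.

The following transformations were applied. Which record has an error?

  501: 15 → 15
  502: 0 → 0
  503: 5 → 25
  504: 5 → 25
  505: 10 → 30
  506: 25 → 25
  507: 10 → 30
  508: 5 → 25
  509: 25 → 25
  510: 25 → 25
Record 502 has an error. The correct transformed value should be 20, not 0.

Step 1: Check each record against the rule
Step 2: Record 502 has fee = 0
Step 3: Since 0 < 12, the bonus should have been applied
Step 4: Correct value = 20, but claimed value = 0
Conclusion: Record 502 has the error.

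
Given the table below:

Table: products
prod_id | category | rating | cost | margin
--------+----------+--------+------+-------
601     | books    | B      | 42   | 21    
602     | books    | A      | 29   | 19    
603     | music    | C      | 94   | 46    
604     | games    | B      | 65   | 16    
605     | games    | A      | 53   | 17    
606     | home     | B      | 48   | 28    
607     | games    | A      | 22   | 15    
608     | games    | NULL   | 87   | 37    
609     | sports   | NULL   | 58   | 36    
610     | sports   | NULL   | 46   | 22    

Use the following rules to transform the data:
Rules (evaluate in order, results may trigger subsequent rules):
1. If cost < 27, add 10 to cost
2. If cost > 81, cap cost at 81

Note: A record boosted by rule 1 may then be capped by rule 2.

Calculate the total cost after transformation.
535

Step 1: Apply rule 1 to records with cost < 27
  - 1 records get bonus of 10
  - Of these, 0 records then exceed 81 and get capped
Step 2: Apply rule 2 to records with cost > 81
  - 2 records (original) are capped
Step 3: Calculate final sum = 535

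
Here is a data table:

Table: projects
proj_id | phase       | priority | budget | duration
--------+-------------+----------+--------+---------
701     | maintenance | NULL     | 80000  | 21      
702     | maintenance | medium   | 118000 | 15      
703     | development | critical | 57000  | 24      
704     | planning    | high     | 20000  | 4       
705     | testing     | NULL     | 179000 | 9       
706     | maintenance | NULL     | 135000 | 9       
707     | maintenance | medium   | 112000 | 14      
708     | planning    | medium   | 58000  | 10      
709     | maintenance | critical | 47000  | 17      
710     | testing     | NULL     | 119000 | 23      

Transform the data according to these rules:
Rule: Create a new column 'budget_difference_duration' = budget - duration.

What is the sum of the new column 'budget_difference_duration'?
924854

Step 1: For each record, compute budget - duration
Example calculations:
  80000 - 21 = 79979
  118000 - 15 = 117985
  57000 - 24 = 56976
  ...
Step 2: Sum all derived values
Step 3: Total = 924854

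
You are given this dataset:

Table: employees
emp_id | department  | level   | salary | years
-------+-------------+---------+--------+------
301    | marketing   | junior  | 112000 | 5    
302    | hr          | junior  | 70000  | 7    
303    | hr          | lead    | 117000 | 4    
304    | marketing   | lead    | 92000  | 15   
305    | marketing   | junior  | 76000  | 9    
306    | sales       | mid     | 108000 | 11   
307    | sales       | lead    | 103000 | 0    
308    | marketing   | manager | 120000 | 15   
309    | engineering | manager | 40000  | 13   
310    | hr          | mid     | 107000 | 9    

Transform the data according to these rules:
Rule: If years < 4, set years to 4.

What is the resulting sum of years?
92

Step 1: 1 records have years < 4
Step 2: These records originally summed to 0
Step 3: After setting to minimum: 1 × 4 = 4
Step 4: Unaffected records sum: 88
Step 5: Final sum = 4 + 88 = 92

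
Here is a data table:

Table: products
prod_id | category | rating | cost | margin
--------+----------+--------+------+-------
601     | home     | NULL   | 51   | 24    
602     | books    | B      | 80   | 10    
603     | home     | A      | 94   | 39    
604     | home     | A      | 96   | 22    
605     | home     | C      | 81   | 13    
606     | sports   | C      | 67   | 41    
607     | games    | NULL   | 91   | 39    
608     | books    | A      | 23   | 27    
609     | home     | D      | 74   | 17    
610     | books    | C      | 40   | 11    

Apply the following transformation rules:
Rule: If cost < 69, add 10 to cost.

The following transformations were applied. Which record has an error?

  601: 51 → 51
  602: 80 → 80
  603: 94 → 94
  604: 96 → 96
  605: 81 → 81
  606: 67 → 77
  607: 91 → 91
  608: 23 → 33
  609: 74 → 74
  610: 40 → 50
Record 601 has an error. The correct transformed value should be 61, not 51.

Step 1: Check each record against the rule
Step 2: Record 601 has cost = 51
Step 3: Since 51 < 69, the bonus should have been applied
Step 4: Correct value = 61, but claimed value = 51
Conclusion: Record 601 has the error.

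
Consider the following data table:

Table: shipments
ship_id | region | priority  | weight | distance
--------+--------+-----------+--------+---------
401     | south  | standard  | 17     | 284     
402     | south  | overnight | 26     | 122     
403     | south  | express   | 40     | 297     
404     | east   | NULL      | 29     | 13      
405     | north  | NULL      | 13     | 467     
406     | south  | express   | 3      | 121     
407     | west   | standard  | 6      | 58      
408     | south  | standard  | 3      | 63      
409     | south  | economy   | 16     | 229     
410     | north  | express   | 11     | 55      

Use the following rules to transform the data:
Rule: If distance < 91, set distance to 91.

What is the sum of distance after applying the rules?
1884

Step 1: 4 records have distance < 91
Step 2: These records originally summed to 189
Step 3: After setting to minimum: 4 × 91 = 364
Step 4: Unaffected records sum: 1520
Step 5: Final sum = 364 + 1520 = 1884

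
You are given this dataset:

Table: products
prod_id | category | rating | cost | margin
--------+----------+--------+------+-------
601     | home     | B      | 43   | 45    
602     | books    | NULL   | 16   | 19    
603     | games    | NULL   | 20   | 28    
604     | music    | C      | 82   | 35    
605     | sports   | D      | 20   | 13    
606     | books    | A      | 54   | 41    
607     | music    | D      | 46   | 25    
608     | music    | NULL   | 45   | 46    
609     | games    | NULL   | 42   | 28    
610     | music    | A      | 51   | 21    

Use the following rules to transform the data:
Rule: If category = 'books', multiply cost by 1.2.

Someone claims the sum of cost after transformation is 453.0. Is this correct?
No, the correct result is 433.0.

Step 1: Calculate the correct sum after transformation
Step 2: Apply multiplier 1.2 to records where category = 'books'
Step 3: Correct result = 433.0
Step 4: Claimed result = 453.0
Step 5: 433.0 ≠ 453.0
Conclusion: The claimed result is incorrect. The correct answer is 433.0.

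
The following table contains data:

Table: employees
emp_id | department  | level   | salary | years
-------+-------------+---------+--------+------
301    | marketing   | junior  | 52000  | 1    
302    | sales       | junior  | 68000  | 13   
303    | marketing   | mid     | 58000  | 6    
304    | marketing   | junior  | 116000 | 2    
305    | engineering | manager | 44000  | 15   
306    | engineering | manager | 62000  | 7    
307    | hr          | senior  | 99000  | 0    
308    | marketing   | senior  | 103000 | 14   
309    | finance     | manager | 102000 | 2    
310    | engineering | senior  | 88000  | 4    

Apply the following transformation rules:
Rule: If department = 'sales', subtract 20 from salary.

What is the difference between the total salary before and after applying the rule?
20

Step 1: Original sum of salary = 792000
Step 2: 1 records have department = 'sales'
Step 3: Each affected record changes by -20
Step 4: Total change = 1 × -20 = -20
Step 5: New sum = 792000 + -20 = 791980
Step 6: Difference = |791980 - 792000| = 20
        (Sum decreased by 20)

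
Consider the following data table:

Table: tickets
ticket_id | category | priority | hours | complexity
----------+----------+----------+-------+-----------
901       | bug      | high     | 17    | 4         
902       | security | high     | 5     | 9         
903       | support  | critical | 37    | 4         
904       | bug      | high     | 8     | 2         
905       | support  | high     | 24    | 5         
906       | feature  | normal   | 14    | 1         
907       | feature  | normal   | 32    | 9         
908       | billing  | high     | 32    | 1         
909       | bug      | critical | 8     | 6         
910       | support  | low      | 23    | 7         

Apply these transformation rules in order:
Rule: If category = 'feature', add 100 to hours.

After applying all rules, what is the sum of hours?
400

Step 1: Count records where category = 'feature': 2
Step 2: Total bonus added: 2 × 100 = 200
Step 3: Original sum of hours: 200
Step 4: Final sum = 200 + 200 = 400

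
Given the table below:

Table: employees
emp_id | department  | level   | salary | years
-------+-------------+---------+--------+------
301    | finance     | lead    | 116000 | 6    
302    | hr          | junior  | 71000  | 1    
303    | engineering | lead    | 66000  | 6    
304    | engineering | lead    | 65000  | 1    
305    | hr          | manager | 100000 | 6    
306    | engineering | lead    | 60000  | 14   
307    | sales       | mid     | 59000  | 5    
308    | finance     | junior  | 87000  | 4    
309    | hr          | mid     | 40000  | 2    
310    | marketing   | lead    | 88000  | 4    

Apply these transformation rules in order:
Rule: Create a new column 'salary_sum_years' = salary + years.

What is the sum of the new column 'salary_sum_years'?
752049

Step 1: For each record, compute salary + years
Example calculations:
  116000 + 6 = 116006
  71000 + 1 = 71001
  66000 + 6 = 66006
  ...
Step 2: Sum all derived values
Step 3: Total = 752049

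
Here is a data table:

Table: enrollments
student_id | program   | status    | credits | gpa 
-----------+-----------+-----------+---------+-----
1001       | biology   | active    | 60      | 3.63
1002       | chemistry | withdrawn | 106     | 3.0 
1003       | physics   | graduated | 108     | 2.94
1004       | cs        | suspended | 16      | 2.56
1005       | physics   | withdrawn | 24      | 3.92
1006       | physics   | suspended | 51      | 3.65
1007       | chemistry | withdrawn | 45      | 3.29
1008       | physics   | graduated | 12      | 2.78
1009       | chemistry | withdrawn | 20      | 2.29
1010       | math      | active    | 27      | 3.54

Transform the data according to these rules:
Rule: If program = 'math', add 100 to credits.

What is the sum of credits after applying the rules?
569

Step 1: Count records where program = 'math': 1
Step 2: Total bonus added: 1 × 100 = 100
Step 3: Original sum of credits: 469
Step 4: Final sum = 469 + 100 = 569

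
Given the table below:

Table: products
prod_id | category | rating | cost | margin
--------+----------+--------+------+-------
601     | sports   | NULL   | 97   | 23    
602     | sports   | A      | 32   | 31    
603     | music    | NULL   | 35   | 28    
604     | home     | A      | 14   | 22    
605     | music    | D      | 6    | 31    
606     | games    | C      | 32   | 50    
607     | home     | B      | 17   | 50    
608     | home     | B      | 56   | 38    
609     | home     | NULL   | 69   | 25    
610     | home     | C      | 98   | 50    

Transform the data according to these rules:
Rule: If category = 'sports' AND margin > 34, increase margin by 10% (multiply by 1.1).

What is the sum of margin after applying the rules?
348

Step 1: Find records where category = 'sports' AND margin > 34
Step 2: 0 records match, summing to 0
Step 3: After multiplier: 0 × 1.1 = 0.0
Step 4: Unaffected records sum: 348
Step 5: Final sum = 0.0 + 348 = 348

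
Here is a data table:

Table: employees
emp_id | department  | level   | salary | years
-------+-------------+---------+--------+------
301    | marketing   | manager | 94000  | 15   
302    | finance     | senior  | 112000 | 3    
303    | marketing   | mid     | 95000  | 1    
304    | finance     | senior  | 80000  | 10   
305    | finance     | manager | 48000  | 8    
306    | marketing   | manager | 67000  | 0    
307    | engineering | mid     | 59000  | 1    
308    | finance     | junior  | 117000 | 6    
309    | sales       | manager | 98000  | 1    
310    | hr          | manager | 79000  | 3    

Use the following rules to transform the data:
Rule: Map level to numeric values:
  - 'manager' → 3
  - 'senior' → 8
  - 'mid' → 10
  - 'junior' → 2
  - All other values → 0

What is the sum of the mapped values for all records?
53

Step 1: Apply mapping to each record
Step 2: Count by status:
  'manager': 5 records × 3 = 15
  'senior': 2 records × 8 = 16
  'mid': 2 records × 10 = 20
  'junior': 1 records × 2 = 2
Step 3: Sum all mapped values = 53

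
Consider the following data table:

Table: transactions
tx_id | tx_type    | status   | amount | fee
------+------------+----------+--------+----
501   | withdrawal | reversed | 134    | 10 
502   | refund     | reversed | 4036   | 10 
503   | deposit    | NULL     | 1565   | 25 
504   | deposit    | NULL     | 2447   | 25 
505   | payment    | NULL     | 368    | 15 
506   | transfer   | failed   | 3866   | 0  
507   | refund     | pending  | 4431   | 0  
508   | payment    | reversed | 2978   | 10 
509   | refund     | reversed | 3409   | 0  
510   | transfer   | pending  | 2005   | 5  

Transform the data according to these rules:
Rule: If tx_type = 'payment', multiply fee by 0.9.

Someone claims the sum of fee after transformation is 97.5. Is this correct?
Yes, the result is correct.

Step 1: Calculate the correct sum after transformation
Step 2: Apply multiplier 0.9 to records where tx_type = 'payment'
Step 3: Correct result = 97.5
Step 4: Claimed result = 97.5
Step 5: 97.5 = 97.5 ✓
Conclusion: The claimed result is correct.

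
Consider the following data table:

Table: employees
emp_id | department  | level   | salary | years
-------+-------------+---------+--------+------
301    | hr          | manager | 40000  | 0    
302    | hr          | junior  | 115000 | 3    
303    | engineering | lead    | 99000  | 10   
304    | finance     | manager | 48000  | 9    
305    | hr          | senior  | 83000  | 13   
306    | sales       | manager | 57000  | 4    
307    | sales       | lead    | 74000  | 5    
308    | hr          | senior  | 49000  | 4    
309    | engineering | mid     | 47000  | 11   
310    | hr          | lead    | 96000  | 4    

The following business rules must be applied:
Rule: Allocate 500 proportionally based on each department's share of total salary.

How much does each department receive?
engineering: 103.11, finance: 33.9, hr: 270.48, sales: 92.51

Step 1: Calculate total salary = 708000
Step 2: Calculate each department's proportion:
  engineering: 146000/708000 = 20.62% → 103.11
  finance: 48000/708000 = 6.78% → 33.9
  hr: 383000/708000 = 54.10% → 270.48
  sales: 131000/708000 = 18.50% → 92.51
Step 3: Verify: sum of allocations ≈ 500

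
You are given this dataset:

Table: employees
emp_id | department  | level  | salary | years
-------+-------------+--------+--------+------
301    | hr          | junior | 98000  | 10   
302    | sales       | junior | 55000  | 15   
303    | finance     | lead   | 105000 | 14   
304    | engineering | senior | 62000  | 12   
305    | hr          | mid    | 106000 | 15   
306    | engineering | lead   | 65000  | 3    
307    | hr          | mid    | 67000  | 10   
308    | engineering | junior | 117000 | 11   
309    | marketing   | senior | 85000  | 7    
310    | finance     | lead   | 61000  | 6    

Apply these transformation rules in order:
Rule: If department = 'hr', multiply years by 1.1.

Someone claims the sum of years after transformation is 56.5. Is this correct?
No, the correct result is 106.5.

Step 1: Calculate the correct sum after transformation
Step 2: Apply multiplier 1.1 to records where department = 'hr'
Step 3: Correct result = 106.5
Step 4: Claimed result = 56.5
Step 5: 106.5 ≠ 56.5
Conclusion: The claimed result is incorrect. The correct answer is 106.5.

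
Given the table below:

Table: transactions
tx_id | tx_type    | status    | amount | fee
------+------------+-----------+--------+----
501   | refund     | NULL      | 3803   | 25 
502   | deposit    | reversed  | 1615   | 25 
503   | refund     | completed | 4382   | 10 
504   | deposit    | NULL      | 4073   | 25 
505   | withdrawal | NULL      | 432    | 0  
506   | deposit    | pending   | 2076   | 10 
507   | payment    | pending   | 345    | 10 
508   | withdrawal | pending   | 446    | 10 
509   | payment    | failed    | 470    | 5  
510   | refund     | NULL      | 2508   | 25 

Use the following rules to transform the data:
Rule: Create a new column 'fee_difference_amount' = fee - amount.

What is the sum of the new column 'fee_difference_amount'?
-20005

Step 1: For each record, compute fee - amount
Example calculations:
  25 - 3803 = -3778
  25 - 1615 = -1590
  10 - 4382 = -4372
  ...
Step 2: Sum all derived values
Step 3: Total = -20005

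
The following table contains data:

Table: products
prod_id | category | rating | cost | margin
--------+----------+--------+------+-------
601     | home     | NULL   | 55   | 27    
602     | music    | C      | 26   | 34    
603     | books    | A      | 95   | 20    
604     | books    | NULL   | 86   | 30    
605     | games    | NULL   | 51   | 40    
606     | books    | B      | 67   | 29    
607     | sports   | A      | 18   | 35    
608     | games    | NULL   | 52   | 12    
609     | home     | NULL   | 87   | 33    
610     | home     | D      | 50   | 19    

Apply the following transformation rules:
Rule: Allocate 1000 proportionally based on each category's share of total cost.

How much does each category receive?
books: 422.49, games: 175.47, home: 327.09, music: 44.29, sports: 30.66

Step 1: Calculate total cost = 587
Step 2: Calculate each category's proportion:
  books: 248/587 = 42.25% → 422.49
  games: 103/587 = 17.55% → 175.47
  home: 192/587 = 32.71% → 327.09
  music: 26/587 = 4.43% → 44.29
  sports: 18/587 = 3.07% → 30.66
Step 3: Verify: sum of allocations ≈ 1000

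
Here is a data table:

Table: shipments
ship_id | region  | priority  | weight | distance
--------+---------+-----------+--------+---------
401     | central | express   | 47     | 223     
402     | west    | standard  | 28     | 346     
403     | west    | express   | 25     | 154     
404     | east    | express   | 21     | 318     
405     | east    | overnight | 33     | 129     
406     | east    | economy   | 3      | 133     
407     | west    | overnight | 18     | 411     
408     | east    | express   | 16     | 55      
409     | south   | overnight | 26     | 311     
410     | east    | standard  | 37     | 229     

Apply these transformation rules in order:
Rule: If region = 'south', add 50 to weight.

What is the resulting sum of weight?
304

Step 1: Count records where region = 'south': 1
Step 2: Total bonus added: 1 × 50 = 50
Step 3: Original sum of weight: 254
Step 4: Final sum = 254 + 50 = 304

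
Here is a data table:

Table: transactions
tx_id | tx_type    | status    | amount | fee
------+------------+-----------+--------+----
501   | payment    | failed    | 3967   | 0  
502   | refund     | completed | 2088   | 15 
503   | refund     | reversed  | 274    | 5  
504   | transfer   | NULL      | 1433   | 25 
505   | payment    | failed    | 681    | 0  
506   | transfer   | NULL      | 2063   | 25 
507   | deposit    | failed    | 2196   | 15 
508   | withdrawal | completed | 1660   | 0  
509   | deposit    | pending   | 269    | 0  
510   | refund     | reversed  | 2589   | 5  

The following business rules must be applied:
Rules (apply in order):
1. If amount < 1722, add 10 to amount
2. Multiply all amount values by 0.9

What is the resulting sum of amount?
15543.0

Step 1: Apply Rule 1 - Add 10 to records with amount < 1722
  - 5 records affected: 4317 + (5 × 10) = 4367
  - Unaffected records: 12903
  - Sum after Rule 1: 17270
Step 2: Apply Rule 2 - Multiply all by 0.9
  - 17270 × 0.9 = 15543.0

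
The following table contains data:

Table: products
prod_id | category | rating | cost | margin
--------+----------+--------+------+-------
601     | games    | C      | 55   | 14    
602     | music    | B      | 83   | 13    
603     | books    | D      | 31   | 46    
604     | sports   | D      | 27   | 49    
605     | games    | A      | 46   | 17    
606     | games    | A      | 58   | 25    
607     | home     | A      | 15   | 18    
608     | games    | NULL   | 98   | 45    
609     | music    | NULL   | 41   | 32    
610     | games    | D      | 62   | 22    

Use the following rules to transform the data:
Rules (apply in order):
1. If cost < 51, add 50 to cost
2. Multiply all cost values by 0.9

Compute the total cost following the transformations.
689.4

Step 1: Apply Rule 1 - Add 50 to records with cost < 51
  - 5 records affected: 160 + (5 × 50) = 410
  - Unaffected records: 356
  - Sum after Rule 1: 766
Step 2: Apply Rule 2 - Multiply all by 0.9
  - 766 × 0.9 = 689.4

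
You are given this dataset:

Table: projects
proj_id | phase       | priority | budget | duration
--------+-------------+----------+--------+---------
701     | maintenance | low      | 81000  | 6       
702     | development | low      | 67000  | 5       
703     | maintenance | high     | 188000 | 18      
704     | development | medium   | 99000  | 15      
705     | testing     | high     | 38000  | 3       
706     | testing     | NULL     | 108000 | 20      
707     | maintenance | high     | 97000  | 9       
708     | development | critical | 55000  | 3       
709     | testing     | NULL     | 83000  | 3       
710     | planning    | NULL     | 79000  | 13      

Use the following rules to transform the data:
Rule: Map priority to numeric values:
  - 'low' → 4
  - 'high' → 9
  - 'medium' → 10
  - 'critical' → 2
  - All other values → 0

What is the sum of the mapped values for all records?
47

Step 1: Apply mapping to each record
Step 2: Count by status:
  'low': 2 records × 4 = 8
  'high': 3 records × 9 = 27
  'medium': 1 records × 10 = 10
  'critical': 1 records × 2 = 2
Step 3: Sum all mapped values = 47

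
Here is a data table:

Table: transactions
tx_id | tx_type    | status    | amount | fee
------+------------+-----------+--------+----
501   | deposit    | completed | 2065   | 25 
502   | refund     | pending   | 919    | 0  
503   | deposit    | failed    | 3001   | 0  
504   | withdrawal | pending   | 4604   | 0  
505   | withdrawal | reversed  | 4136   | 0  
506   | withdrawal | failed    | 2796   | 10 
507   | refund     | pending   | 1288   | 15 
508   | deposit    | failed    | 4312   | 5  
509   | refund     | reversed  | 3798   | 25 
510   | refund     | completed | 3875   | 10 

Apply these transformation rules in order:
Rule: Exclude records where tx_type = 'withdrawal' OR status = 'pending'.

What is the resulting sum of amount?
17051

Step 1: Find records where tx_type = 'withdrawal' OR status = 'pending'
Step 2: 5 records match, summing to 13743
Step 3: Original sum: 30794
Step 4: Remaining sum = 30794 - 13743 = 17051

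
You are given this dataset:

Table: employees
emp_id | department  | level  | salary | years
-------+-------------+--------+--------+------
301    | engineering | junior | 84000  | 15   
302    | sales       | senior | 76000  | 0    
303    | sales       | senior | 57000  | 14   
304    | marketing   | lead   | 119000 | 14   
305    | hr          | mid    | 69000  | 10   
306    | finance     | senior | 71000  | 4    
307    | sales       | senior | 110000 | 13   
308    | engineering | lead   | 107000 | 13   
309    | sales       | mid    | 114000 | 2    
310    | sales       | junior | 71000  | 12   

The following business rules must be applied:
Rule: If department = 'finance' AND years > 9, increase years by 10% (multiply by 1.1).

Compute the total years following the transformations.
97

Step 1: Find records where department = 'finance' AND years > 9
Step 2: 0 records match, summing to 0
Step 3: After multiplier: 0 × 1.1 = 0.0
Step 4: Unaffected records sum: 97
Step 5: Final sum = 0.0 + 97 = 97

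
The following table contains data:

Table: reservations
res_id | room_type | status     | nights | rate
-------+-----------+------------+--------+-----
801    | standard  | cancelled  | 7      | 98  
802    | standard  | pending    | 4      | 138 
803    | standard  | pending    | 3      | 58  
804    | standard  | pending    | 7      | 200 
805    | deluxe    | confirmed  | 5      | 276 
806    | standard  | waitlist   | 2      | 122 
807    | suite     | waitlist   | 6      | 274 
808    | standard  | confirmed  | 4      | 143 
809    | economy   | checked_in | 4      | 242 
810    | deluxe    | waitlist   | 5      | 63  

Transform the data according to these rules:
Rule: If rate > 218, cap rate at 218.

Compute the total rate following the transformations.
1476

Step 1: 3 records have rate > 218
Step 2: These records originally summed to 792
Step 3: After capping: 3 × 218 = 654
Step 4: Unaffected records sum: 822
Step 5: Final sum = 654 + 822 = 1476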